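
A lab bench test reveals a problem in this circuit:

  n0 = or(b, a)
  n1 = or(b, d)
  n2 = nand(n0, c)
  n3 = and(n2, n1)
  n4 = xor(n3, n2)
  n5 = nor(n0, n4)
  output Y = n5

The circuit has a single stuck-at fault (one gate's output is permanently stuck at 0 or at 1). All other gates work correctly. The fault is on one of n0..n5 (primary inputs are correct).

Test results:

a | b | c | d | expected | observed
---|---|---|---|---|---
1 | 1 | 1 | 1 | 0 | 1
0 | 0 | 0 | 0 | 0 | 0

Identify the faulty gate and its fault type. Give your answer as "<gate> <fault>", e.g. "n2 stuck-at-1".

n0 stuck-at-0

Fault-free values for test 1 (a=1, b=1, c=1, d=1): n0=1, n1=1, n2=0, n3=0, n4=0, n5=0, giving Y=0. Observed 1.
Test 1: faults giving observed 1 are {n0 stuck-at-0, n5 stuck-at-1}.
Test 2 (a=0, b=0, c=0, d=0): fault-free n0=0, n1=0, n2=1, n3=0, n4=1, n5=0 → 0; observed 0. Eliminates n5 stuck-at-1.
Only n0 stuck-at-0 is consistent with every test.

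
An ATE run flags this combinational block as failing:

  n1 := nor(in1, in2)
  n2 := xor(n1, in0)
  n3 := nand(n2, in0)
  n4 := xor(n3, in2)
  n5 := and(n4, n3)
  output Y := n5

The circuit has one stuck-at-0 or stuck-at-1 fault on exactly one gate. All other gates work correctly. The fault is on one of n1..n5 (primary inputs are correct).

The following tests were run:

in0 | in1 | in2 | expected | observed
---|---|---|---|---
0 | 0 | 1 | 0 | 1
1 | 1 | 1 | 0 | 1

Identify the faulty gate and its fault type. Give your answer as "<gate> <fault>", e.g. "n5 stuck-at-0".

Fault-free values for test 1 (in0=0, in1=0, in2=1): n1=0, n2=0, n3=1, n4=0, n5=0, giving Y=0. Observed 1.
Test 1: faults giving observed 1 are {n4 stuck-at-1, n5 stuck-at-1}.
Test 2 (in0=1, in1=1, in2=1): fault-free n1=0, n2=1, n3=0, n4=1, n5=0 → 0; observed 1. Eliminates n4 stuck-at-1.
Only n5 stuck-at-1 is consistent with every test.

n5 stuck-at-1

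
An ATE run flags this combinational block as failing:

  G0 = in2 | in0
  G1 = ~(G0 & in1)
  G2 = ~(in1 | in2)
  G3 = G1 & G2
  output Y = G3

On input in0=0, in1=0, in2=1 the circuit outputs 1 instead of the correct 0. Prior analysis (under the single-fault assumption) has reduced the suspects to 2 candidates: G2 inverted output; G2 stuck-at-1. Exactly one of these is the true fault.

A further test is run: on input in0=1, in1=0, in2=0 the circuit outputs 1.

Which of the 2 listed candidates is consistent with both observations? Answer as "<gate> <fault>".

Evaluate each candidate on input in0=1, in1=0, in2=0:
  G2 inverted output: G0=1, G1=1, G2=0 [inverted output], G3=0 → 0 — eliminated
  G2 stuck-at-1: G0=1, G1=1, G2=1 [stuck-at-1], G3=1 → 1 — matches
Only G2 stuck-at-1 reproduces the observed 1.

G2 stuck-at-1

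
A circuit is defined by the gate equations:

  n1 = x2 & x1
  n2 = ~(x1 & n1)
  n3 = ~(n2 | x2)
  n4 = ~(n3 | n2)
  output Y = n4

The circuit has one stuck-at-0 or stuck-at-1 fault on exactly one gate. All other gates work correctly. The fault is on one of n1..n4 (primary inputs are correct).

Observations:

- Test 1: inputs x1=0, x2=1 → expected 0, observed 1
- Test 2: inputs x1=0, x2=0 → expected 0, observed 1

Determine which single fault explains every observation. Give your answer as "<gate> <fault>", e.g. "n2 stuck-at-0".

Fault-free values for test 1 (x1=0, x2=1): n1=0, n2=1, n3=0, n4=0, giving Y=0. Observed 1.
Test 1: faults giving observed 1 are {n2 stuck-at-0, n4 stuck-at-1}.
Test 2 (x1=0, x2=0): fault-free n1=0, n2=1, n3=0, n4=0 → 0; observed 1. Eliminates n2 stuck-at-0.
Only n4 stuck-at-1 is consistent with every test.

n4 stuck-at-1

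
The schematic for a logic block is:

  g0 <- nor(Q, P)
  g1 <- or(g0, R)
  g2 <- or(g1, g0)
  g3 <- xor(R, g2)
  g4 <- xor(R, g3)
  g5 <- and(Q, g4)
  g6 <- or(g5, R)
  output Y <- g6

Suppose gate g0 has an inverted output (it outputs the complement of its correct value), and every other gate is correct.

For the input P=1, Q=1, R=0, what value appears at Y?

Propagate with g0 forced: g0=1 [inverted output], g1=1, g2=1, g3=1, g4=1, g5=1, g6=1.
So Y = 1. (Without the fault it would be 0.)

1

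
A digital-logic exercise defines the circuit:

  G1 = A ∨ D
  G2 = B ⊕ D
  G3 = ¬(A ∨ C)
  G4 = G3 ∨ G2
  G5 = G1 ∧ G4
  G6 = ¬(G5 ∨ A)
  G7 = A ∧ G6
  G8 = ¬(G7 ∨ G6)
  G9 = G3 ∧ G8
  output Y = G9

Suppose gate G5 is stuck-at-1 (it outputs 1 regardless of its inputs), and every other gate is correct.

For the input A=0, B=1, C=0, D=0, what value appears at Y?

1

Propagate with G5 forced: G1=0, G2=1, G3=1, G4=1, G5=1 [stuck-at-1], G6=0, G7=0, G8=1, G9=1.
So Y = 1. (Without the fault it would be 0.)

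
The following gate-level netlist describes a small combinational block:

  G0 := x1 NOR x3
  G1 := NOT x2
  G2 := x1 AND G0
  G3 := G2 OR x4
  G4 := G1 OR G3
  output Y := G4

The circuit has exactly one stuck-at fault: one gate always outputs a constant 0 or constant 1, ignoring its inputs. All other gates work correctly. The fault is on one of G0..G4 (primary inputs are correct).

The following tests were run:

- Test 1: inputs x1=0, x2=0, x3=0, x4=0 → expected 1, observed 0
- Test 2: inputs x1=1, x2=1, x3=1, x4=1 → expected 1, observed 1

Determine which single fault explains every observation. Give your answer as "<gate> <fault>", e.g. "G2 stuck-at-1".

Fault-free values for test 1 (x1=0, x2=0, x3=0, x4=0): G0=1, G1=1, G2=0, G3=0, G4=1, giving Y=1. Observed 0.
Test 1: faults giving observed 0 are {G1 stuck-at-0, G4 stuck-at-0}.
Test 2 (x1=1, x2=1, x3=1, x4=1): fault-free G0=0, G1=0, G2=0, G3=1, G4=1 → 1; observed 1. Eliminates G4 stuck-at-0.
Only G1 stuck-at-0 is consistent with every test.

G1 stuck-at-0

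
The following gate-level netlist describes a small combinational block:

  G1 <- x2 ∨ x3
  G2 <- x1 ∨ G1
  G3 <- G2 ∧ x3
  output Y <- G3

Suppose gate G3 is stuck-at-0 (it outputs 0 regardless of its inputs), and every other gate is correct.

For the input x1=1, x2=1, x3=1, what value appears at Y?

Propagate with G3 forced: G1=1, G2=1, G3=0 [stuck-at-0].
So Y = 0. (Without the fault it would be 1.)

0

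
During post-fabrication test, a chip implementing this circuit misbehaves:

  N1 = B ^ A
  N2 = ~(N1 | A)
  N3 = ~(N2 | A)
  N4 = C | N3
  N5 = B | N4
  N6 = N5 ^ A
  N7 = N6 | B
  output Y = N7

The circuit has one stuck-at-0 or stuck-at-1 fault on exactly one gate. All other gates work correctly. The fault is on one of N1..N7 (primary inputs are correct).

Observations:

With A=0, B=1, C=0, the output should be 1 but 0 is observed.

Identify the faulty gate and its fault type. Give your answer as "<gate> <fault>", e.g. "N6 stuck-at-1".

N7 stuck-at-0

Fault-free values for test 1 (A=0, B=1, C=0): N1=1, N2=0, N3=1, N4=1, N5=1, N6=1, N7=1, giving Y=1. Observed 0.
Test 1: faults giving observed 0 are {N7 stuck-at-0}.
Only N7 stuck-at-0 is consistent with every test.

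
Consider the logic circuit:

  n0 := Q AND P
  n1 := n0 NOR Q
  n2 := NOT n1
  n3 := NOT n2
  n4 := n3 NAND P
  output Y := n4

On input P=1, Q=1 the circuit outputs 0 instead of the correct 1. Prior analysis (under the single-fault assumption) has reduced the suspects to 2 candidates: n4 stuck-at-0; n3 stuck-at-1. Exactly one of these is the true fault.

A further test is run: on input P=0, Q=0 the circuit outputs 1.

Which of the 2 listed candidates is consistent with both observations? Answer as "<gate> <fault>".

n3 stuck-at-1

Evaluate each candidate on input P=0, Q=0:
  n4 stuck-at-0: n0=0, n1=1, n2=0, n3=1, n4=0 [stuck-at-0] → 0 — eliminated
  n3 stuck-at-1: n0=0, n1=1, n2=0, n3=1 [stuck-at-1], n4=1 → 1 — matches
Only n3 stuck-at-1 reproduces the observed 1.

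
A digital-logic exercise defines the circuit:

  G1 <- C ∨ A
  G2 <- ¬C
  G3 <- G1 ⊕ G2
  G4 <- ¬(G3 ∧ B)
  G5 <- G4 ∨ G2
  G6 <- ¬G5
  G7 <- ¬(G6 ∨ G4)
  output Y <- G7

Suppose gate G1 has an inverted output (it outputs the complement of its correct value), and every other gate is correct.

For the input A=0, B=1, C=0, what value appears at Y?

0

Propagate with G1 forced: G1=1 [inverted output], G2=1, G3=0, G4=1, G5=1, G6=0, G7=0.
So Y = 0. (Without the fault it would be 1.)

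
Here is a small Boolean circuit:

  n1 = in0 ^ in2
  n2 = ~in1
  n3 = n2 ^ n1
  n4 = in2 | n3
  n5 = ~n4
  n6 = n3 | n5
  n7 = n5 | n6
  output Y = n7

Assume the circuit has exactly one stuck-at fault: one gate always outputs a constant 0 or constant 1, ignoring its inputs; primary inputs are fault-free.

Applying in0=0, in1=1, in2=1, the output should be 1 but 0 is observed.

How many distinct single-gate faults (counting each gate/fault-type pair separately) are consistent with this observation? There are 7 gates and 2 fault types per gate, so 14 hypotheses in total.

5

Fault-free: n1=1, n2=0, n3=1, n4=1, n5=0, n6=1, n7=1 → 1. Observed 0.
  n1 stuck-at-0: output 0 ✓
  n1 stuck-at-1: output 1 ✗
  n2 stuck-at-0: output 1 ✗
  n2 stuck-at-1: output 0 ✓
  n3 stuck-at-0: output 0 ✓
  n3 stuck-at-1: output 1 ✗
  n4 stuck-at-0: output 1 ✗
  n4 stuck-at-1: output 1 ✗
  n5 stuck-at-0: output 1 ✗
  n5 stuck-at-1: output 1 ✗
  n6 stuck-at-0: output 0 ✓
  n6 stuck-at-1: output 1 ✗
  n7 stuck-at-0: output 0 ✓
  n7 stuck-at-1: output 1 ✗
Consistent faults: {n1 stuck-at-0, n2 stuck-at-1, n3 stuck-at-0, n6 stuck-at-0, n7 stuck-at-0} — 5 in all.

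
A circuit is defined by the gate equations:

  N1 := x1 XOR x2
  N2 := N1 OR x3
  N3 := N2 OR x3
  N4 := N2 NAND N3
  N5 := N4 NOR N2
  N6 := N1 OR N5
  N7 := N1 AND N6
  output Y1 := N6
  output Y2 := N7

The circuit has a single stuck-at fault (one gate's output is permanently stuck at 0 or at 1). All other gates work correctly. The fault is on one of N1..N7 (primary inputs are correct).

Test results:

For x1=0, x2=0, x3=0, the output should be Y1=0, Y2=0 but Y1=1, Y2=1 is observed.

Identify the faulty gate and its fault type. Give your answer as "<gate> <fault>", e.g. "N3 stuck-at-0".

Fault-free values for test 1 (x1=0, x2=0, x3=0): N1=0, N2=0, N3=0, N4=1, N5=0, N6=0, N7=0, giving Y1=0, Y2=0. Observed Y1=1, Y2=1.
Test 1: faults giving observed Y1=1, Y2=1 are {N1 stuck-at-1}.
Only N1 stuck-at-1 is consistent with every test.

N1 stuck-at-1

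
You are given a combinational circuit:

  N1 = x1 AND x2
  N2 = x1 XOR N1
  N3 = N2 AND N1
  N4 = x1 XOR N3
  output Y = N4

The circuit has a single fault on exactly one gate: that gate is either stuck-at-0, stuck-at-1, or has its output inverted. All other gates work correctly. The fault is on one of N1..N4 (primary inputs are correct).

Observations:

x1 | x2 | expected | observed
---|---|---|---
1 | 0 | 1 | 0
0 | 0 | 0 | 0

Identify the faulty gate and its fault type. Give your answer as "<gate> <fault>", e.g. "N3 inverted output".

Fault-free values for test 1 (x1=1, x2=0): N1=0, N2=1, N3=0, N4=1, giving Y=1. Observed 0.
Test 1: faults giving observed 0 are {N3 stuck-at-1, N3 inverted output, N4 stuck-at-0, N4 inverted output}.
Test 2 (x1=0, x2=0): fault-free N1=0, N2=0, N3=0, N4=0 → 0; observed 0. Eliminates N3 stuck-at-1, N3 inverted output, N4 inverted output.
Only N4 stuck-at-0 is consistent with every test.

N4 stuck-at-0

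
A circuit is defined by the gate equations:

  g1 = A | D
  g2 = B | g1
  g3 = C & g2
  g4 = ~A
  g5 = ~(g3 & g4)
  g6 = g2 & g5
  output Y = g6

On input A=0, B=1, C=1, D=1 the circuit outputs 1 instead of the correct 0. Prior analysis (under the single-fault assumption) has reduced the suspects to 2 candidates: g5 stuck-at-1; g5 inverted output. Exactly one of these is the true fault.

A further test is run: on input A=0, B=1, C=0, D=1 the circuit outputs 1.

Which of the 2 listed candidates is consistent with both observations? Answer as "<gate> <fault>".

g5 stuck-at-1

Evaluate each candidate on input A=0, B=1, C=0, D=1:
  g5 stuck-at-1: g1=1, g2=1, g3=0, g4=1, g5=1 [stuck-at-1], g6=1 → 1 — matches
  g5 inverted output: g1=1, g2=1, g3=0, g4=1, g5=0 [inverted output], g6=0 → 0 — eliminated
Only g5 stuck-at-1 reproduces the observed 1.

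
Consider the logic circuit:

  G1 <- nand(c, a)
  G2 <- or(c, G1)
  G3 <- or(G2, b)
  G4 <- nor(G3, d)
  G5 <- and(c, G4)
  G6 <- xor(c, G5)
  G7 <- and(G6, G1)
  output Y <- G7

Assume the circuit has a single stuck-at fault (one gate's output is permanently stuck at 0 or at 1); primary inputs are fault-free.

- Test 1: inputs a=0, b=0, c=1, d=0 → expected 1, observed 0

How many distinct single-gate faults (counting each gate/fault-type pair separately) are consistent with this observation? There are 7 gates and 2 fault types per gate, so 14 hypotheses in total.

Fault-free: G1=1, G2=1, G3=1, G4=0, G5=0, G6=1, G7=1 → 1. Observed 0.
  G1 stuck-at-0: output 0 ✓
  G1 stuck-at-1: output 1 ✗
  G2 stuck-at-0: output 0 ✓
  G2 stuck-at-1: output 1 ✗
  G3 stuck-at-0: output 0 ✓
  G3 stuck-at-1: output 1 ✗
  G4 stuck-at-0: output 1 ✗
  G4 stuck-at-1: output 0 ✓
  G5 stuck-at-0: output 1 ✗
  G5 stuck-at-1: output 0 ✓
  G6 stuck-at-0: output 0 ✓
  G6 stuck-at-1: output 1 ✗
  G7 stuck-at-0: output 0 ✓
  G7 stuck-at-1: output 1 ✗
Consistent faults: {G1 stuck-at-0, G2 stuck-at-0, G3 stuck-at-0, G4 stuck-at-1, G5 stuck-at-1, G6 stuck-at-0, G7 stuck-at-0} — 7 in all.

7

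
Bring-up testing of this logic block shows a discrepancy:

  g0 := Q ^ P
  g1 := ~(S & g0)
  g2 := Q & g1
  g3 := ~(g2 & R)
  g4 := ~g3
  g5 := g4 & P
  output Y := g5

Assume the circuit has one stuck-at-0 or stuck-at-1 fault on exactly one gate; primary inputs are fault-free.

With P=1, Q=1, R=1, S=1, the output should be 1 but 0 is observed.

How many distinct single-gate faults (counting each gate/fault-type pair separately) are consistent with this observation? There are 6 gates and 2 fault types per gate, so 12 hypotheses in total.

Fault-free: g0=0, g1=1, g2=1, g3=0, g4=1, g5=1 → 1. Observed 0.
  g0 stuck-at-0: output 1 ✗
  g0 stuck-at-1: output 0 ✓
  g1 stuck-at-0: output 0 ✓
  g1 stuck-at-1: output 1 ✗
  g2 stuck-at-0: output 0 ✓
  g2 stuck-at-1: output 1 ✗
  g3 stuck-at-0: output 1 ✗
  g3 stuck-at-1: output 0 ✓
  g4 stuck-at-0: output 0 ✓
  g4 stuck-at-1: output 1 ✗
  g5 stuck-at-0: output 0 ✓
  g5 stuck-at-1: output 1 ✗
Consistent faults: {g0 stuck-at-1, g1 stuck-at-0, g2 stuck-at-0, g3 stuck-at-1, g4 stuck-at-0, g5 stuck-at-0} — 6 in all.

6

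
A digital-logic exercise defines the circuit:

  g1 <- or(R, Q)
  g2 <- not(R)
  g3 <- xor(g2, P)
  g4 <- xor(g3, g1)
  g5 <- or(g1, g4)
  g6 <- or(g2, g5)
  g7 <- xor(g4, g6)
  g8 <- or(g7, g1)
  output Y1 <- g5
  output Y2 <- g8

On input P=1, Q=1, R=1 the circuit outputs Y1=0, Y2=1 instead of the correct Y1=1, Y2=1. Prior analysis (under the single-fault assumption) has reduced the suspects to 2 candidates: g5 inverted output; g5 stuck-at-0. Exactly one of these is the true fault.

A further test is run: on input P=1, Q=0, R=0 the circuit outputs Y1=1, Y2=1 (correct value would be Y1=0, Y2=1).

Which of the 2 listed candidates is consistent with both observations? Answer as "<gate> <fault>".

Evaluate each candidate on input P=1, Q=0, R=0:
  g5 inverted output: g1=0, g2=1, g3=0, g4=0, g5=1 [inverted output], g6=1, g7=1, g8=1 → Y1=1, Y2=1 — matches
  g5 stuck-at-0: g1=0, g2=1, g3=0, g4=0, g5=0 [stuck-at-0], g6=1, g7=1, g8=1 → Y1=0, Y2=1 — eliminated
Only g5 inverted output reproduces the observed Y1=1, Y2=1.

g5 inverted output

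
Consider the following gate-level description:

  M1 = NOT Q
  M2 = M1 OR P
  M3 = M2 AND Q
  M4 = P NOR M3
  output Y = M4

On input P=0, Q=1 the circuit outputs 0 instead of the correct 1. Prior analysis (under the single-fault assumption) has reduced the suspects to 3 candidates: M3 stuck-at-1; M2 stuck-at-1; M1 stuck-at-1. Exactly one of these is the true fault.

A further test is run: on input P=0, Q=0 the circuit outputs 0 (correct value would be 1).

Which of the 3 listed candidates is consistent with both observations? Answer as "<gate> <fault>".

M3 stuck-at-1

Evaluate each candidate on input P=0, Q=0:
  M3 stuck-at-1: M1=1, M2=1, M3=1 [stuck-at-1], M4=0 → 0 — matches
  M2 stuck-at-1: M1=1, M2=1 [stuck-at-1], M3=0, M4=1 → 1 — eliminated
  M1 stuck-at-1: M1=1 [stuck-at-1], M2=1, M3=0, M4=1 → 1 — eliminated
Only M3 stuck-at-1 reproduces the observed 0.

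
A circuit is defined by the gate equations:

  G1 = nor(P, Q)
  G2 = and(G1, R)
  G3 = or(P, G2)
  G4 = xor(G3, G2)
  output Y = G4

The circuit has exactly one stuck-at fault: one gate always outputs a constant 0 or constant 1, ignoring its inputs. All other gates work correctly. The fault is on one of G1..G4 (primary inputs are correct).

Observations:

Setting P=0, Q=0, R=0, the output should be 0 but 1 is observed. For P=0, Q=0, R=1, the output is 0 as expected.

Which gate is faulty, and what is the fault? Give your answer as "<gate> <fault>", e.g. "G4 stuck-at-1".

G3 stuck-at-1

Fault-free values for test 1 (P=0, Q=0, R=0): G1=1, G2=0, G3=0, G4=0, giving Y=0. Observed 1.
Test 1: faults giving observed 1 are {G3 stuck-at-1, G4 stuck-at-1}.
Test 2 (P=0, Q=0, R=1): fault-free G1=1, G2=1, G3=1, G4=0 → 0; observed 0. Eliminates G4 stuck-at-1.
Only G3 stuck-at-1 is consistent with every test.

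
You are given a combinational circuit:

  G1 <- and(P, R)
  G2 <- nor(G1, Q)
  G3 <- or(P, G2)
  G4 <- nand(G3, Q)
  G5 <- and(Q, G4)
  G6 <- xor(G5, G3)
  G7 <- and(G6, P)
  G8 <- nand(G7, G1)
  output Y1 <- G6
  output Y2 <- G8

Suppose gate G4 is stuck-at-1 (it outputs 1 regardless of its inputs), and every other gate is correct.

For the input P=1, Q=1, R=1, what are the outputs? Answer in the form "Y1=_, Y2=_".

Propagate with G4 forced: G1=1, G2=0, G3=1, G4=1 [stuck-at-1], G5=1, G6=0, G7=0, G8=1.
So the outputs are Y1=0, Y2=1. (Without the fault they would be Y1=1, Y2=0.)

Y1=0, Y2=1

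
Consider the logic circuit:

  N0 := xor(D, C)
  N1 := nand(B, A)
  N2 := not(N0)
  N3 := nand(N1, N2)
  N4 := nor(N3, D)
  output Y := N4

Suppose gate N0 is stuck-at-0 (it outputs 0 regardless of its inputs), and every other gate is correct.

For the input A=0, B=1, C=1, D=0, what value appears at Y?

1

Propagate with N0 forced: N0=0 [stuck-at-0], N1=1, N2=1, N3=0, N4=1.
So Y = 1. (Without the fault it would be 0.)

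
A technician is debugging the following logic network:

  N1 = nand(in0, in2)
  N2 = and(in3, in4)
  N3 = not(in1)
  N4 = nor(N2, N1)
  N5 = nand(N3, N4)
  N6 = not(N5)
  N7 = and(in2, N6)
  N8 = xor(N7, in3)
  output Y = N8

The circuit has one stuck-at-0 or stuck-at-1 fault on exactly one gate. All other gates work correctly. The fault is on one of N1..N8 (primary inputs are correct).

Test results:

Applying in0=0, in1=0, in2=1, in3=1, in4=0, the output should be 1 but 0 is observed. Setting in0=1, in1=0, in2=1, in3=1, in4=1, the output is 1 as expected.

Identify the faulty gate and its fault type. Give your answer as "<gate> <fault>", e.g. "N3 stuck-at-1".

Fault-free values for test 1 (in0=0, in1=0, in2=1, in3=1, in4=0): N1=1, N2=0, N3=1, N4=0, N5=1, N6=0, N7=0, N8=1, giving Y=1. Observed 0.
Test 1: faults giving observed 0 are {N1 stuck-at-0, N4 stuck-at-1, N5 stuck-at-0, N6 stuck-at-1, N7 stuck-at-1, N8 stuck-at-0}.
Test 2 (in0=1, in1=0, in2=1, in3=1, in4=1): fault-free N1=0, N2=1, N3=1, N4=0, N5=1, N6=0, N7=0, N8=1 → 1; observed 1. Eliminates N4 stuck-at-1, N5 stuck-at-0, N6 stuck-at-1, N7 stuck-at-1, N8 stuck-at-0.
Only N1 stuck-at-0 is consistent with every test.

N1 stuck-at-0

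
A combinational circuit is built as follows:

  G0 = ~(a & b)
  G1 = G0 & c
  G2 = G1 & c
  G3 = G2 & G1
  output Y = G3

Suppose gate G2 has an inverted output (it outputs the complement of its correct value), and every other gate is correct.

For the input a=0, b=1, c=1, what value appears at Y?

0

Propagate with G2 forced: G0=1, G1=1, G2=0 [inverted output], G3=0.
So Y = 0. (Without the fault it would be 1.)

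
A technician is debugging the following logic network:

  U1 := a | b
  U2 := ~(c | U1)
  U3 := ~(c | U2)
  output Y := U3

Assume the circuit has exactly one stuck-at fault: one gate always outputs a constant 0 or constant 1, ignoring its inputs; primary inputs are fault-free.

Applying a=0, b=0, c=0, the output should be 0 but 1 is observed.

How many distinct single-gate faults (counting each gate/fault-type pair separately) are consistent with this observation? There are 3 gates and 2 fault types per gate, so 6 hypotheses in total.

Fault-free: U1=0, U2=1, U3=0 → 0. Observed 1.
  U1 stuck-at-0: output 0 ✗
  U1 stuck-at-1: output 1 ✓
  U2 stuck-at-0: output 1 ✓
  U2 stuck-at-1: output 0 ✗
  U3 stuck-at-0: output 0 ✗
  U3 stuck-at-1: output 1 ✓
Consistent faults: {U1 stuck-at-1, U2 stuck-at-0, U3 stuck-at-1} — 3 in all.

3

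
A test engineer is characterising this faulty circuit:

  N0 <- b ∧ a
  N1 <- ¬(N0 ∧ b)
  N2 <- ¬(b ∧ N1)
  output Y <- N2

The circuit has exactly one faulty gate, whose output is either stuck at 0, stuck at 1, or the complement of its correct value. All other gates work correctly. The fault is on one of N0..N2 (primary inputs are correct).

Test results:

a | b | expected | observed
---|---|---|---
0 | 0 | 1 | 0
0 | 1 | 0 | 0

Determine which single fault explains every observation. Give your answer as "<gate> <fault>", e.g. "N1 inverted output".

Fault-free values for test 1 (a=0, b=0): N0=0, N1=1, N2=1, giving Y=1. Observed 0.
Test 1: faults giving observed 0 are {N2 stuck-at-0, N2 inverted output}.
Test 2 (a=0, b=1): fault-free N0=0, N1=1, N2=0 → 0; observed 0. Eliminates N2 inverted output.
Only N2 stuck-at-0 is consistent with every test.

N2 stuck-at-0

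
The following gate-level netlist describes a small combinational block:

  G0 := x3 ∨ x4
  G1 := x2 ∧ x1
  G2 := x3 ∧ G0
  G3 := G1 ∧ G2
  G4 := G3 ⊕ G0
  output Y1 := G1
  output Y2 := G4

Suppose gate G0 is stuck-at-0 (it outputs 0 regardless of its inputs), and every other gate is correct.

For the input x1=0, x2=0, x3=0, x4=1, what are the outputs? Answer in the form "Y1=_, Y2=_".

Propagate with G0 forced: G0=0 [stuck-at-0], G1=0, G2=0, G3=0, G4=0.
So the outputs are Y1=0, Y2=0. (Without the fault they would be Y1=0, Y2=1.)

Y1=0, Y2=0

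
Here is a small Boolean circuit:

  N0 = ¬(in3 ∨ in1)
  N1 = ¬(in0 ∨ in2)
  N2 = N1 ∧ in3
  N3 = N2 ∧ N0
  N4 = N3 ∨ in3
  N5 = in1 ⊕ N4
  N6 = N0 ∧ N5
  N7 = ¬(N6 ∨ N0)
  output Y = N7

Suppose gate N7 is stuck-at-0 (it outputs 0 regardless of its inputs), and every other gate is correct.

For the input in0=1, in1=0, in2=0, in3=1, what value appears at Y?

0

Propagate with N7 forced: N0=0, N1=0, N2=0, N3=0, N4=1, N5=1, N6=0, N7=0 [stuck-at-0].
So Y = 0. (Without the fault it would be 1.)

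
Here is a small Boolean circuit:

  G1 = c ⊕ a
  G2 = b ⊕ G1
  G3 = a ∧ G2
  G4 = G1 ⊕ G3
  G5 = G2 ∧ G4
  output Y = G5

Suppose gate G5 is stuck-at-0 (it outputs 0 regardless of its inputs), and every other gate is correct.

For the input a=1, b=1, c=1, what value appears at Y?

Propagate with G5 forced: G1=0, G2=1, G3=1, G4=1, G5=0 [stuck-at-0].
So Y = 0. (Without the fault it would be 1.)

0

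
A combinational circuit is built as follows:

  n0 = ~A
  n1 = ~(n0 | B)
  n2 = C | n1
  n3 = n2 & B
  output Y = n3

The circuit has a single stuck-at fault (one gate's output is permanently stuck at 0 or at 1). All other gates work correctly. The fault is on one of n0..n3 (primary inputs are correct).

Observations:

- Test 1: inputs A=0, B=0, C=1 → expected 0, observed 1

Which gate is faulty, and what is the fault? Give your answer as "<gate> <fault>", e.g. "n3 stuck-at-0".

n3 stuck-at-1

Fault-free values for test 1 (A=0, B=0, C=1): n0=1, n1=0, n2=1, n3=0, giving Y=0. Observed 1.
Test 1: faults giving observed 1 are {n3 stuck-at-1}.
Only n3 stuck-at-1 is consistent with every test.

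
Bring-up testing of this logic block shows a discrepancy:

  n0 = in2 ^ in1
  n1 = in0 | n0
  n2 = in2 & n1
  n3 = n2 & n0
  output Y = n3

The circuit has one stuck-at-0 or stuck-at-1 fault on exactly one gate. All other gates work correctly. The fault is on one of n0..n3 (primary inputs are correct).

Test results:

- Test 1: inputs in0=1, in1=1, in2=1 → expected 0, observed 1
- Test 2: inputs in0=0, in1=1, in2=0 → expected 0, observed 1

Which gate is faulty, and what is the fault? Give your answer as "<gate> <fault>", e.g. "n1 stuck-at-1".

Fault-free values for test 1 (in0=1, in1=1, in2=1): n0=0, n1=1, n2=1, n3=0, giving Y=0. Observed 1.
Test 1: faults giving observed 1 are {n0 stuck-at-1, n3 stuck-at-1}.
Test 2 (in0=0, in1=1, in2=0): fault-free n0=1, n1=1, n2=0, n3=0 → 0; observed 1. Eliminates n0 stuck-at-1.
Only n3 stuck-at-1 is consistent with every test.

n3 stuck-at-1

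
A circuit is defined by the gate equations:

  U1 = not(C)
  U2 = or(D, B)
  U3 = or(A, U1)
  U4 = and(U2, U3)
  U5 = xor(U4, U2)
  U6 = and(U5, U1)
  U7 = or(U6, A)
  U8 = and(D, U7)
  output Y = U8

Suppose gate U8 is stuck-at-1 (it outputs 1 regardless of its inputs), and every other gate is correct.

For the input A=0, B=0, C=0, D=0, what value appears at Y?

Propagate with U8 forced: U1=1, U2=0, U3=1, U4=0, U5=0, U6=0, U7=0, U8=1 [stuck-at-1].
So Y = 1. (Without the fault it would be 0.)

1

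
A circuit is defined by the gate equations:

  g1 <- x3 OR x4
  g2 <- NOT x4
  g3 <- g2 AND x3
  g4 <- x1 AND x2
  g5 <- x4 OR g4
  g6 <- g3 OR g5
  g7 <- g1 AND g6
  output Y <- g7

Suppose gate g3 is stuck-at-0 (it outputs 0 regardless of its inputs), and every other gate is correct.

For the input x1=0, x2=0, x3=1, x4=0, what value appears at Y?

0

Propagate with g3 forced: g1=1, g2=1, g3=0 [stuck-at-0], g4=0, g5=0, g6=0, g7=0.
So Y = 0. (Without the fault it would be 1.)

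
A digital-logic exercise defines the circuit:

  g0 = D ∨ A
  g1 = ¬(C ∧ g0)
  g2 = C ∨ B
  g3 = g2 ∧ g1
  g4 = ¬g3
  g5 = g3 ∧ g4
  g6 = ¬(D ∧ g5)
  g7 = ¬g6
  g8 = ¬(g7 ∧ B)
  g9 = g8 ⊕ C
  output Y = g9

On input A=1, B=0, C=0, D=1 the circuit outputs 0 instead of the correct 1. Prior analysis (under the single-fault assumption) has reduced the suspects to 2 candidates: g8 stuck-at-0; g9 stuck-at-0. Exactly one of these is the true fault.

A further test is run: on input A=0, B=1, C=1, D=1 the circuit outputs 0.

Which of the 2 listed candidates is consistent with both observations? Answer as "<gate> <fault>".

g9 stuck-at-0

Evaluate each candidate on input A=0, B=1, C=1, D=1:
  g8 stuck-at-0: g0=1, g1=0, g2=1, g3=0, g4=1, g5=0, g6=1, g7=0, g8=0 [stuck-at-0], g9=1 → 1 — eliminated
  g9 stuck-at-0: g0=1, g1=0, g2=1, g3=0, g4=1, g5=0, g6=1, g7=0, g8=1, g9=0 [stuck-at-0] → 0 — matches
Only g9 stuck-at-0 reproduces the observed 0.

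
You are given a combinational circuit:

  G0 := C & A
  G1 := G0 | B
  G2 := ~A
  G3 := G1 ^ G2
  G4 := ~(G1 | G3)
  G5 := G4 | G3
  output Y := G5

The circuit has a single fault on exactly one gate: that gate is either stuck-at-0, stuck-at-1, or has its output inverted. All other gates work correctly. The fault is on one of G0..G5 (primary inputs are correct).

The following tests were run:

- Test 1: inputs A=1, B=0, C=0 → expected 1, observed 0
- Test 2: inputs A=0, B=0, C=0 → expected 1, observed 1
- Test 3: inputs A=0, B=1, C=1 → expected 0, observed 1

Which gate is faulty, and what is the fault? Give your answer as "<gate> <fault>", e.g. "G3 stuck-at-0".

Fault-free values for test 1 (A=1, B=0, C=0): G0=0, G1=0, G2=0, G3=0, G4=1, G5=1, giving Y=1. Observed 0.
Test 1: faults giving observed 0 are {G4 stuck-at-0, G4 inverted output, G5 stuck-at-0, G5 inverted output}.
Test 2 (A=0, B=0, C=0): fault-free G0=0, G1=0, G2=1, G3=1, G4=0, G5=1 → 1; observed 1. Eliminates G5 stuck-at-0, G5 inverted output.
Test 3 (A=0, B=1, C=1): fault-free G0=0, G1=1, G2=1, G3=0, G4=0, G5=0 → 0; observed 1. Eliminates G4 stuck-at-0.
Only G4 inverted output is consistent with every test.

G4 inverted output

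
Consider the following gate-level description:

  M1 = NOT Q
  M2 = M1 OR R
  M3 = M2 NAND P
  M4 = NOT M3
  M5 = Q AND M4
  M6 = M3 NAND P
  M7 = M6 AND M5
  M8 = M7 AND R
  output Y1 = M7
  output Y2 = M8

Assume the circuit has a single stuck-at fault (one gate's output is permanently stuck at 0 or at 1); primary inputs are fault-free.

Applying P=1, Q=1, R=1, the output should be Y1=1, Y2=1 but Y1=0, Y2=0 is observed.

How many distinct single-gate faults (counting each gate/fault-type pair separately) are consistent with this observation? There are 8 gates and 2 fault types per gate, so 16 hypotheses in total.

6

Fault-free: M1=0, M2=1, M3=0, M4=1, M5=1, M6=1, M7=1, M8=1 → Y1=1, Y2=1. Observed Y1=0, Y2=0.
  M1: none of the 2 fault types match ✗
  M2: stuck-at-0 ✓; others ✗
  M3: stuck-at-1 ✓; others ✗
  M4: stuck-at-0 ✓; others ✗
  M5: stuck-at-0 ✓; others ✗
  M6: stuck-at-0 ✓; others ✗
  M7: stuck-at-0 ✓; others ✗
  M8: none of the 2 fault types match ✗
Consistent faults: {M2 stuck-at-0, M3 stuck-at-1, M4 stuck-at-0, M5 stuck-at-0, M6 stuck-at-0, M7 stuck-at-0} — 6 in all.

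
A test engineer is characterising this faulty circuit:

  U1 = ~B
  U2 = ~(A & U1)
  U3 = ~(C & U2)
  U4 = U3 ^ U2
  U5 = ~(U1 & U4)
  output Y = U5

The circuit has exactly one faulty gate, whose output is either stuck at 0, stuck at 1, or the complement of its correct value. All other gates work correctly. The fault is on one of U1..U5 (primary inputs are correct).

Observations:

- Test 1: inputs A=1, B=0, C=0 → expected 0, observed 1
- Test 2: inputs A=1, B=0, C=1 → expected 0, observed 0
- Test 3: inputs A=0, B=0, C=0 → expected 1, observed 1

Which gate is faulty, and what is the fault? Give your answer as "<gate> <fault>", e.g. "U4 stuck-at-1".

Fault-free values for test 1 (A=1, B=0, C=0): U1=1, U2=0, U3=1, U4=1, U5=0, giving Y=0. Observed 1.
Test 1: faults giving observed 1 are {U1 stuck-at-0, U1 inverted output, U2 stuck-at-1, U2 inverted output, U3 stuck-at-0, U3 inverted output, U4 stuck-at-0, U4 inverted output, U5 stuck-at-1, U5 inverted output}.
Test 2 (A=1, B=0, C=1): fault-free U1=1, U2=0, U3=1, U4=1, U5=0 → 0; observed 0. Eliminates U1 stuck-at-0, U1 inverted output, U3 stuck-at-0, U3 inverted output, U4 stuck-at-0, U4 inverted output, U5 stuck-at-1, U5 inverted output.
Test 3 (A=0, B=0, C=0): fault-free U1=1, U2=1, U3=1, U4=0, U5=1 → 1; observed 1. Eliminates U2 inverted output.
Only U2 stuck-at-1 is consistent with every test.

U2 stuck-at-1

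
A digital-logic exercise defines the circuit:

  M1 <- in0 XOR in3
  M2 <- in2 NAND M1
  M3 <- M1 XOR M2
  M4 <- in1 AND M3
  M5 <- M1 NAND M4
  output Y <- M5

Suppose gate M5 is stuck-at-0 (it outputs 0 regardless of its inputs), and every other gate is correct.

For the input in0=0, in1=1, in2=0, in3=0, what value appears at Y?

0

Propagate with M5 forced: M1=0, M2=1, M3=1, M4=1, M5=0 [stuck-at-0].
So Y = 0. (Without the fault it would be 1.)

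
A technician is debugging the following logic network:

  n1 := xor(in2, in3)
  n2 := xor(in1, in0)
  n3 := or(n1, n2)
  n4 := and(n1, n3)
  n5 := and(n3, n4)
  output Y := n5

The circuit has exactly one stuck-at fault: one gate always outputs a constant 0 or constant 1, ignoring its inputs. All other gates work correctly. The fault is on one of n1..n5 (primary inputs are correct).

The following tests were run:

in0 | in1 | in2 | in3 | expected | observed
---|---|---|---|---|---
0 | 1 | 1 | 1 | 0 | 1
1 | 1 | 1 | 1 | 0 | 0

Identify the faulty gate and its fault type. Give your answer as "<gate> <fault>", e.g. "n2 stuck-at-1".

n4 stuck-at-1

Fault-free values for test 1 (in0=0, in1=1, in2=1, in3=1): n1=0, n2=1, n3=1, n4=0, n5=0, giving Y=0. Observed 1.
Test 1: faults giving observed 1 are {n1 stuck-at-1, n4 stuck-at-1, n5 stuck-at-1}.
Test 2 (in0=1, in1=1, in2=1, in3=1): fault-free n1=0, n2=0, n3=0, n4=0, n5=0 → 0; observed 0. Eliminates n1 stuck-at-1, n5 stuck-at-1.
Only n4 stuck-at-1 is consistent with every test.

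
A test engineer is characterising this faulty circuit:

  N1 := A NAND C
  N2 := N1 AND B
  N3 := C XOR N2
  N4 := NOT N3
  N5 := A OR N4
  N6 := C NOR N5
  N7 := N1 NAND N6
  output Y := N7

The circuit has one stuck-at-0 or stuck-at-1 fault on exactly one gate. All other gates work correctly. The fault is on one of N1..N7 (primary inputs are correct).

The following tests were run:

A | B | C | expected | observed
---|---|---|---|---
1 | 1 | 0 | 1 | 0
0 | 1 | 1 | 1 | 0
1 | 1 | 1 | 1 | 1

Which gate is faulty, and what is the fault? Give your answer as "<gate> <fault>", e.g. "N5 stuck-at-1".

N6 stuck-at-1

Fault-free values for test 1 (A=1, B=1, C=0): N1=1, N2=1, N3=1, N4=0, N5=1, N6=0, N7=1, giving Y=1. Observed 0.
Test 1: faults giving observed 0 are {N5 stuck-at-0, N6 stuck-at-1, N7 stuck-at-0}.
Test 2 (A=0, B=1, C=1): fault-free N1=1, N2=1, N3=0, N4=1, N5=1, N6=0, N7=1 → 1; observed 0. Eliminates N5 stuck-at-0.
Test 3 (A=1, B=1, C=1): fault-free N1=0, N2=0, N3=1, N4=0, N5=1, N6=0, N7=1 → 1; observed 1. Eliminates N7 stuck-at-0.
Only N6 stuck-at-1 is consistent with every test.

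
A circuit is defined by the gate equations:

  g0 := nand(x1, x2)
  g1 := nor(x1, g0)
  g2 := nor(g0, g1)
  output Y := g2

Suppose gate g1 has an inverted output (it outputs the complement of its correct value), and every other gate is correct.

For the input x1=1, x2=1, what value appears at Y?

0

Propagate with g1 forced: g0=0, g1=1 [inverted output], g2=0.
So Y = 0. (Without the fault it would be 1.)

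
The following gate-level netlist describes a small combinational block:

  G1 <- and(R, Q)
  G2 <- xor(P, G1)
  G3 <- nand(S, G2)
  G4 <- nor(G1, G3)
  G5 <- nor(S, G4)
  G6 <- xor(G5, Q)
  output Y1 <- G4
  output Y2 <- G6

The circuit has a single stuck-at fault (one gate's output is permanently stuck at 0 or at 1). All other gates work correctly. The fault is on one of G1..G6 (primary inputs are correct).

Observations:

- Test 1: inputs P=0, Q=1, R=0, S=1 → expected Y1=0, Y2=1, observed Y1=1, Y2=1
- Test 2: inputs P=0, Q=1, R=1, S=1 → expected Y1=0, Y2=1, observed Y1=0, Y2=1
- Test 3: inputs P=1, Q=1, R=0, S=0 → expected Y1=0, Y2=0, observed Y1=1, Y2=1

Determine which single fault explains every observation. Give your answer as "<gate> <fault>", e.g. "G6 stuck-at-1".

G3 stuck-at-0

Fault-free values for test 1 (P=0, Q=1, R=0, S=1): G1=0, G2=0, G3=1, G4=0, G5=0, G6=1, giving Y1=0, Y2=1. Observed Y1=1, Y2=1.
Test 1: faults giving observed Y1=1, Y2=1 are {G2 stuck-at-1, G3 stuck-at-0, G4 stuck-at-1}.
Test 2 (P=0, Q=1, R=1, S=1): fault-free G1=1, G2=1, G3=0, G4=0, G5=0, G6=1 → Y1=0, Y2=1; observed Y1=0, Y2=1. Eliminates G4 stuck-at-1.
Test 3 (P=1, Q=1, R=0, S=0): fault-free G1=0, G2=1, G3=1, G4=0, G5=1, G6=0 → Y1=0, Y2=0; observed Y1=1, Y2=1. Eliminates G2 stuck-at-1.
Only G3 stuck-at-0 is consistent with every test.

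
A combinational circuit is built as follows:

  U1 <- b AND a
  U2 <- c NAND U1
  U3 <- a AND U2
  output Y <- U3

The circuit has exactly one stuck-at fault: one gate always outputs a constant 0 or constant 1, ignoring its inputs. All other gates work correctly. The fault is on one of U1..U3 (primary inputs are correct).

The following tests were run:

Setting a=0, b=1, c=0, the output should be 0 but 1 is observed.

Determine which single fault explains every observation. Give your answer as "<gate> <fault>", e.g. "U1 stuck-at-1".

Fault-free values for test 1 (a=0, b=1, c=0): U1=0, U2=1, U3=0, giving Y=0. Observed 1.
Test 1: faults giving observed 1 are {U3 stuck-at-1}.
Only U3 stuck-at-1 is consistent with every test.

U3 stuck-at-1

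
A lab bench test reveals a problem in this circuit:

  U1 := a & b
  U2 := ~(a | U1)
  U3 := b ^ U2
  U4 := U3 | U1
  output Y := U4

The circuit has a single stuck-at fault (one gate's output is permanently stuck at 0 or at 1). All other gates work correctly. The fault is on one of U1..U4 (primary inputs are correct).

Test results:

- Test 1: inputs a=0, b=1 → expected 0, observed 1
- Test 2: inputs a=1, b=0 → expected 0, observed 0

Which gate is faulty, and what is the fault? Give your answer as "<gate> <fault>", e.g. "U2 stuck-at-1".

Fault-free values for test 1 (a=0, b=1): U1=0, U2=1, U3=0, U4=0, giving Y=0. Observed 1.
Test 1: faults giving observed 1 are {U1 stuck-at-1, U2 stuck-at-0, U3 stuck-at-1, U4 stuck-at-1}.
Test 2 (a=1, b=0): fault-free U1=0, U2=0, U3=0, U4=0 → 0; observed 0. Eliminates U1 stuck-at-1, U3 stuck-at-1, U4 stuck-at-1.
Only U2 stuck-at-0 is consistent with every test.

U2 stuck-at-0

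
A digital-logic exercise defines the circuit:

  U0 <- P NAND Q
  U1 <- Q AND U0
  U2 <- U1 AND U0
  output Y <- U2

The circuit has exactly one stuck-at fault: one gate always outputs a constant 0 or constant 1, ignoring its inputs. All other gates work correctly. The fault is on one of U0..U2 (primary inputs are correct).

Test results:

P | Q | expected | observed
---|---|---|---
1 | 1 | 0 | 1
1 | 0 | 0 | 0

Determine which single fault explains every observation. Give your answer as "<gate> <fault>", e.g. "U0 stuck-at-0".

U0 stuck-at-1

Fault-free values for test 1 (P=1, Q=1): U0=0, U1=0, U2=0, giving Y=0. Observed 1.
Test 1: faults giving observed 1 are {U0 stuck-at-1, U2 stuck-at-1}.
Test 2 (P=1, Q=0): fault-free U0=1, U1=0, U2=0 → 0; observed 0. Eliminates U2 stuck-at-1.
Only U0 stuck-at-1 is consistent with every test.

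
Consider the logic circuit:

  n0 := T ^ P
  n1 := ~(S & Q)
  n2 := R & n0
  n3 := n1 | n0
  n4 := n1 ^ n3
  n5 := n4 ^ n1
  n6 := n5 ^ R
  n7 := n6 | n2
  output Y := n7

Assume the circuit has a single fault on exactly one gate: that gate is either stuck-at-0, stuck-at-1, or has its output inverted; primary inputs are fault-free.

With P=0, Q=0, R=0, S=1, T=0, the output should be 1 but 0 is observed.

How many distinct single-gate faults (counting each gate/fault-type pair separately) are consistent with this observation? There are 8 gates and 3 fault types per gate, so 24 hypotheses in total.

Fault-free: n0=0, n1=1, n2=0, n3=1, n4=0, n5=1, n6=1, n7=1 → 1. Observed 0.
  n0: none of the 3 fault types match ✗
  n1: stuck-at-0, inverted output ✓; others ✗
  n2: none of the 3 fault types match ✗
  n3: stuck-at-0, inverted output ✓; others ✗
  n4: stuck-at-1, inverted output ✓; others ✗
  n5: stuck-at-0, inverted output ✓; others ✗
  n6: stuck-at-0, inverted output ✓; others ✗
  n7: stuck-at-0, inverted output ✓; others ✗
Consistent faults: {n1 stuck-at-0, n1 inverted output, n3 stuck-at-0, n3 inverted output, n4 stuck-at-1, n4 inverted output, n5 stuck-at-0, n5 inverted output, n6 stuck-at-0, n6 inverted output, n7 stuck-at-0, n7 inverted output} — 12 in all.

12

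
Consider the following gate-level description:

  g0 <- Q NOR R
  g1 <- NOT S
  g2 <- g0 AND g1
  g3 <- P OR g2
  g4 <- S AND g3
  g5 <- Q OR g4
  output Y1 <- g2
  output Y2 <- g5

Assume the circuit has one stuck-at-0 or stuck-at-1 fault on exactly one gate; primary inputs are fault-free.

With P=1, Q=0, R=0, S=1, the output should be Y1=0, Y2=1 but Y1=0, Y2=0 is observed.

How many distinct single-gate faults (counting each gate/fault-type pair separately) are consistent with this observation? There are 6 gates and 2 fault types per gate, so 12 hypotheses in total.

3

Fault-free: g0=1, g1=0, g2=0, g3=1, g4=1, g5=1 → Y1=0, Y2=1. Observed Y1=0, Y2=0.
  g0 stuck-at-0: output Y1=0, Y2=1 ✗
  g0 stuck-at-1: output Y1=0, Y2=1 ✗
  g1 stuck-at-0: output Y1=0, Y2=1 ✗
  g1 stuck-at-1: output Y1=1, Y2=1 ✗
  g2 stuck-at-0: output Y1=0, Y2=1 ✗
  g2 stuck-at-1: output Y1=1, Y2=1 ✗
  g3 stuck-at-0: output Y1=0, Y2=0 ✓
  g3 stuck-at-1: output Y1=0, Y2=1 ✗
  g4 stuck-at-0: output Y1=0, Y2=0 ✓
  g4 stuck-at-1: output Y1=0, Y2=1 ✗
  g5 stuck-at-0: output Y1=0, Y2=0 ✓
  g5 stuck-at-1: output Y1=0, Y2=1 ✗
Consistent faults: {g3 stuck-at-0, g4 stuck-at-0, g5 stuck-at-0} — 3 in all.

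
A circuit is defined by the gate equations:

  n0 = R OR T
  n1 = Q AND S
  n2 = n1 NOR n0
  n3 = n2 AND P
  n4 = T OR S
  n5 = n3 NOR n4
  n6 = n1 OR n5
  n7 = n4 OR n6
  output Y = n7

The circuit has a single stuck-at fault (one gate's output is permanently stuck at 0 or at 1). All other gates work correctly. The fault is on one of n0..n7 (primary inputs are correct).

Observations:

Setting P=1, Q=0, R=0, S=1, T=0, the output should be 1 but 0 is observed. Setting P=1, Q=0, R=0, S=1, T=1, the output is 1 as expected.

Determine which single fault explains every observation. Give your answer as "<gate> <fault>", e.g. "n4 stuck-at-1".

Fault-free values for test 1 (P=1, Q=0, R=0, S=1, T=0): n0=0, n1=0, n2=1, n3=1, n4=1, n5=0, n6=0, n7=1, giving Y=1. Observed 0.
Test 1: faults giving observed 0 are {n4 stuck-at-0, n7 stuck-at-0}.
Test 2 (P=1, Q=0, R=0, S=1, T=1): fault-free n0=1, n1=0, n2=0, n3=0, n4=1, n5=0, n6=0, n7=1 → 1; observed 1. Eliminates n7 stuck-at-0.
Only n4 stuck-at-0 is consistent with every test.

n4 stuck-at-0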